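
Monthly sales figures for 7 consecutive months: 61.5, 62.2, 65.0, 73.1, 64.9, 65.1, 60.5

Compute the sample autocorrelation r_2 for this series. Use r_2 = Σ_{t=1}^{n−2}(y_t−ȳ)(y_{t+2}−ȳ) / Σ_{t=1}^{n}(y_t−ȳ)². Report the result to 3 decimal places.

Mean ȳ = (61.5 + 62.2 + 65.0 + 73.1 + 64.9 + 65.1 + 60.5)/7 = 64.6143
Deviations from mean: -3.1143, -2.4143, 0.3857, 8.4857, 0.2857, 0.4857, -4.1143
Σ(y_t−ȳ)(y_{t+2}−ȳ) = (-1.2012) + (-20.4869) + (0.1102) + (4.1216) + (-1.1755) = -18.6318
Denominator Σ(y_t−ȳ)² = 104.9286
r_2 = -18.6318 / 104.9286 = -0.178

-0.178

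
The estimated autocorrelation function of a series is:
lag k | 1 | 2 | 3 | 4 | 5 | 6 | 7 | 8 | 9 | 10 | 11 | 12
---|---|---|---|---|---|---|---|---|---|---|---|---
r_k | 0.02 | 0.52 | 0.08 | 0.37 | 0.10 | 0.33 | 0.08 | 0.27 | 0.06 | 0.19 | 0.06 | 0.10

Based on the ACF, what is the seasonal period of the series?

The largest autocorrelation is r_2 = 0.52, with weaker echoes at lags 4 (0.37), 6 (0.33), 8 (0.27) and 10 (0.19); the remaining lags stay at or below 0.10.
The dominant spike at lag 2 indicates a seasonal period of 2.

2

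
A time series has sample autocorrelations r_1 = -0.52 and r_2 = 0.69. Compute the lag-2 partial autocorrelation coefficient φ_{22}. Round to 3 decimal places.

0.575

φ_{22} = (r_2 − r_1²) / (1 − r_1²)
r_1² = (-0.52)² = 0.2704
Numerator = 0.69 − 0.2704 = 0.4196; denominator = 1 − 0.2704 = 0.7296
φ_{22} = 0.4196 / 0.7296 = 0.575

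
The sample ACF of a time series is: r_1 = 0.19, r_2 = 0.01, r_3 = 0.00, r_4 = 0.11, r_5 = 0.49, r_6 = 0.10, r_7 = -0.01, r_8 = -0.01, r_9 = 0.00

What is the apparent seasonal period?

5

The largest autocorrelation is r_5 = 0.49; the remaining lags stay at or below 0.19.
The dominant spike at lag 5 indicates a seasonal period of 5.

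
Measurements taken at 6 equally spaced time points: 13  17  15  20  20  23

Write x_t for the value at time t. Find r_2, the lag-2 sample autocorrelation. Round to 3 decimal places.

0.250

Mean x̄ = (13 + 17 + 15 + 20 + 20 + 23)/6 = 18.0000
Deviations from mean: -5.0000, -1.0000, -3.0000, 2.0000, 2.0000, 5.0000
Σ(x_t−x̄)(x_{t+2}−x̄) = (15.0000) + (-2.0000) + (-6.0000) + (10.0000) = 17.0000
Denominator Σ(x_t−x̄)² = 68.0000
r_2 = 17.0000 / 68.0000 = 0.250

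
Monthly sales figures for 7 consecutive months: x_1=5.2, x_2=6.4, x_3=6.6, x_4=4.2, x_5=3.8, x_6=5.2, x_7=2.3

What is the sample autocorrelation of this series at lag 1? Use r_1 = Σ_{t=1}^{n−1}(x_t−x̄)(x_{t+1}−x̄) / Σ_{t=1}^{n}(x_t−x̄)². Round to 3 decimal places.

0.117

Mean x̄ = (5.2 + 6.4 + 6.6 + 4.2 + 3.8 + 5.2 + 2.3)/7 = 4.8143
Deviations from mean: 0.3857, 1.5857, 1.7857, -0.6143, -1.0143, 0.3857, -2.5143
Σ(x_t−x̄)(x_{t+1}−x̄) = (0.6116) + (2.8316) + (-1.0969) + (0.6231) + (-0.3912) + (-0.9698) = 1.6084
Denominator Σ(x_t−x̄)² = 13.7286
r_1 = 1.6084 / 13.7286 = 0.117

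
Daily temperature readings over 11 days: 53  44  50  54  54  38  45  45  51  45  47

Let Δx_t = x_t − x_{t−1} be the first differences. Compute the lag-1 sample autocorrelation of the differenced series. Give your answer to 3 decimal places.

First differences Δx: -9, 6, 4, 0, -16, 7, 0, 6, -6, 2
Mean of differences = -0.6000
Numerator Σ(Δx_t−Δx̄)(Δx_{t+1}−Δx̄) = -189.7600
Denominator Σ(Δx_t−Δx̄)² = 510.4000
r_1(Δx) = -189.7600 / 510.4000 = -0.372

-0.372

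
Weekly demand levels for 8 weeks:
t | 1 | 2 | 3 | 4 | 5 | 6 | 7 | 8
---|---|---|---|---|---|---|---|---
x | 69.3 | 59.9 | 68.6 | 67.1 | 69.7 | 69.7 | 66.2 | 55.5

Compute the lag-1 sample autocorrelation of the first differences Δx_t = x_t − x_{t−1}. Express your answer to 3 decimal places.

First differences Δx: -9.4, 8.7, -1.5, 2.6, 0.0, -3.5, -10.7
Mean of differences = -1.9714
Numerator Σ(Δx_t−Δx̄)(Δx_{t+1}−Δx̄) = -52.7465
Denominator Σ(Δx_t−Δx̄)² = 272.5943
r_1(Δx) = -52.7465 / 272.5943 = -0.193

-0.193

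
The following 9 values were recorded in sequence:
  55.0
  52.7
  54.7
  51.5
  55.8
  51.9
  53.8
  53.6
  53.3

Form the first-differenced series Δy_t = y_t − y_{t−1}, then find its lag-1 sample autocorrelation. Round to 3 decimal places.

First differences Δy: -2.3, 2.0, -3.2, 4.3, -3.9, 1.9, -0.2, -0.3
Mean of differences = -0.2125
Numerator Σ(Δy_t−Δȳ)(Δy_{t+1}−Δȳ) = -49.1139
Denominator Σ(Δy_t−Δȳ)² = 56.6088
r_1(Δy) = -49.1139 / 56.6088 = -0.868

-0.868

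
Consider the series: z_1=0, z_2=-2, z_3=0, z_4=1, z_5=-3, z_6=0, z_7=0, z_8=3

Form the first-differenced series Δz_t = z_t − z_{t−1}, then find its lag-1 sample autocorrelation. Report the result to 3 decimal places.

First differences Δz: -2, 2, 1, -4, 3, 0, 3
Mean of differences = 0.4286
Numerator Σ(Δz_t−Δz̄)(Δz_{t+1}−Δz̄) = -19.0408
Denominator Σ(Δz_t−Δz̄)² = 41.7143
r_1(Δz) = -19.0408 / 41.7143 = -0.456

-0.456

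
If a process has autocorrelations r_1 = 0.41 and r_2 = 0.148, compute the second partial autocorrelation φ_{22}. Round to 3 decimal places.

-0.024

φ_{22} = (r_2 − r_1²) / (1 − r_1²)
r_1² = (0.41)² = 0.1681
Numerator = 0.148 − 0.1681 = -0.0201; denominator = 1 − 0.1681 = 0.8319
φ_{22} = -0.0201 / 0.8319 = -0.024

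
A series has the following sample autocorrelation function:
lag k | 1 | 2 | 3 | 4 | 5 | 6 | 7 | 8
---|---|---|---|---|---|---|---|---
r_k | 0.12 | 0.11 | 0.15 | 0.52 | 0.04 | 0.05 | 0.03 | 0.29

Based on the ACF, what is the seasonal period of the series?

4

The largest autocorrelation is r_4 = 0.52, with a weaker echo at lag 8 (0.29); the remaining lags stay at or below 0.15.
The dominant spike at lag 4 indicates a seasonal period of 4.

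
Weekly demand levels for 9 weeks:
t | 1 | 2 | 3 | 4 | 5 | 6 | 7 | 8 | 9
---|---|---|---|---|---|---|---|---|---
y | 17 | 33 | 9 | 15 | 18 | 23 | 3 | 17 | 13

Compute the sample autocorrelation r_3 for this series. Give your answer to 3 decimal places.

-0.046

Mean ȳ = (17 + 33 + 9 + 15 + 18 + 23 + 3 + 17 + 13)/9 = 16.4444
Σ(y_t−ȳ)(y_{t+3}−ȳ) = (-0.8025) + (25.7531) + (-48.8025) + (19.4198) + (0.8642) + (-22.5802) = -26.1481
Denominator Σ(y_t−ȳ)² = 570.2222
r_3 = -26.1481 / 570.2222 = -0.046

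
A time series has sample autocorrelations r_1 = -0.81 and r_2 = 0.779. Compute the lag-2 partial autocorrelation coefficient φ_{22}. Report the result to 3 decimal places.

0.357

φ_{22} = (r_2 − r_1²) / (1 − r_1²)
r_1² = (-0.81)² = 0.6561
Numerator = 0.779 − 0.6561 = 0.1229; denominator = 1 − 0.6561 = 0.3439
φ_{22} = 0.1229 / 0.3439 = 0.357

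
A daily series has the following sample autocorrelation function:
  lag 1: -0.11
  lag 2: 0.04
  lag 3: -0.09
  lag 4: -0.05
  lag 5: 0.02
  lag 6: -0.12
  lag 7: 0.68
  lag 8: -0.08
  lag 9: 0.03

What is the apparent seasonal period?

The largest autocorrelation is r_7 = 0.68; the remaining lags stay at or below 0.04.
The dominant spike at lag 7 indicates a seasonal period of 7.

7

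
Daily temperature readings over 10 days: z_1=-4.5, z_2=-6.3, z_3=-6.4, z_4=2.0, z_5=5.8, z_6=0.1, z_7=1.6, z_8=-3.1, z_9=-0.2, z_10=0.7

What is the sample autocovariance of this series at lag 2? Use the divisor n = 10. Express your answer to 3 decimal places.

-1.636

Mean z̄ = (-4.5 − 6.3 − 6.4 + 2.0 + 5.8 + 0.1 + 1.6 − 3.1 − 0.2 + 0.7)/10 = -1.0300
Σ_{t=1}^{8}(z_t−z̄)(z_{t+2}−z̄) = -16.3618
γ_2 = -16.3618 / 10 = -1.636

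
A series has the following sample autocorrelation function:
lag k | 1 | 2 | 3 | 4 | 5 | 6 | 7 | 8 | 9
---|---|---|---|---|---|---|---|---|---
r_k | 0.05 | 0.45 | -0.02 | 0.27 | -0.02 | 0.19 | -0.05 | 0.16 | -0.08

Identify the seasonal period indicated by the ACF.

The largest autocorrelation is r_2 = 0.45, with weaker echoes at lags 4 (0.27), 6 (0.19) and 8 (0.16); the remaining lags stay at or below 0.05.
The dominant spike at lag 2 indicates a seasonal period of 2.

2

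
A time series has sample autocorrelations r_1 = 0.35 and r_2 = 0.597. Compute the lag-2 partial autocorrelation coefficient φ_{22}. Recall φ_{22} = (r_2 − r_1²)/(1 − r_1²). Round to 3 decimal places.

φ_{22} = (r_2 − r_1²) / (1 − r_1²)
r_1² = (0.35)² = 0.1225
Numerator = 0.597 − 0.1225 = 0.4745; denominator = 1 − 0.1225 = 0.8775
φ_{22} = 0.4745 / 0.8775 = 0.541

0.541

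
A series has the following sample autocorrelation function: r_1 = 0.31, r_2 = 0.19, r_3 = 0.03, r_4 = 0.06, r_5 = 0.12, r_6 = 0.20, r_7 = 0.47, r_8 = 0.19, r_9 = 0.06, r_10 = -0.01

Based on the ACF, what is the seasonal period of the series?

The largest autocorrelation is r_7 = 0.47; the remaining lags stay at or below 0.31. The elevated value at lag 1 (0.31), dropping to 0.19 at lag 2, reflects decaying short-term dependence rather than seasonality.
The dominant spike at lag 7 indicates a seasonal period of 7.

7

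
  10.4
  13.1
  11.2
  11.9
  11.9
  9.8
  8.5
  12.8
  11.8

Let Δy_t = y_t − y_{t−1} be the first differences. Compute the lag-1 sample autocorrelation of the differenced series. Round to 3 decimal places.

First differences Δy: 2.7, -1.9, 0.7, 0.0, -2.1, -1.3, 4.3, -1.0
Mean of differences = 0.1750
Numerator Σ(Δy_t−Δȳ)(Δy_{t+1}−Δȳ) = -13.5981
Denominator Σ(Δy_t−Δȳ)² = 36.7350
r_1(Δy) = -13.5981 / 36.7350 = -0.370

-0.370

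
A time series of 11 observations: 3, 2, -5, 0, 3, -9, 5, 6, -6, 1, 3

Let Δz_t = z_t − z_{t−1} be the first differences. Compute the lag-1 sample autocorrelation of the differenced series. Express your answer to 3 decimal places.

-0.458

First differences Δz: -1, -7, 5, 3, -12, 14, 1, -12, 7, 2
Mean of differences = 0.0000
Numerator Σ(Δz_t−Δz̄)(Δz_{t+1}−Δz̄) = -285.0000
Denominator Σ(Δz_t−Δz̄)² = 622.0000
r_1(Δz) = -285.0000 / 622.0000 = -0.458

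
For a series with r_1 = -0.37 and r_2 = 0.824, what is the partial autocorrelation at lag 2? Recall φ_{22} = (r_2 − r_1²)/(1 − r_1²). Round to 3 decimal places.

0.796

φ_{22} = (r_2 − r_1²) / (1 − r_1²)
r_1² = (-0.37)² = 0.1369
Numerator = 0.824 − 0.1369 = 0.6871; denominator = 1 − 0.1369 = 0.8631
φ_{22} = 0.6871 / 0.8631 = 0.796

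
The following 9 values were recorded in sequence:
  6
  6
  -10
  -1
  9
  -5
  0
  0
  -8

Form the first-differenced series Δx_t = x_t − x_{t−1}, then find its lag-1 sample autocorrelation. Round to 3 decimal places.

First differences Δx: 0, -16, 9, 10, -14, 5, 0, -8
Mean of differences = -1.7500
Numerator Σ(Δx_t−Δx̄)(Δx_{t+1}−Δx̄) = -277.5625
Denominator Σ(Δx_t−Δx̄)² = 697.5000
r_1(Δx) = -277.5625 / 697.5000 = -0.398

-0.398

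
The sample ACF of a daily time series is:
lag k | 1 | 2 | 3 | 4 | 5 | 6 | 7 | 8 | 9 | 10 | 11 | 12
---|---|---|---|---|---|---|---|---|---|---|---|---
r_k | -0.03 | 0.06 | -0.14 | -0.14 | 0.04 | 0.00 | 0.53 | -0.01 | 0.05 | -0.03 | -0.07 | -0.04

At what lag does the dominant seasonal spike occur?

7

The largest autocorrelation is r_7 = 0.53; the remaining lags stay at or below 0.06.
The dominant spike at lag 7 indicates a seasonal period of 7.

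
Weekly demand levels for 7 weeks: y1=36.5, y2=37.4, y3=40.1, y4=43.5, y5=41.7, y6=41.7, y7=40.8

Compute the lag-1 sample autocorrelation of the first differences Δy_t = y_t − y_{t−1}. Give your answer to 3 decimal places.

First differences Δy: 0.9, 2.7, 3.4, -1.8, 0.0, -0.9
Mean of differences = 0.7167
Numerator Σ(Δy_t−Δȳ)(Δy_{t+1}−Δȳ) = 1.8947
Denominator Σ(Δy_t−Δȳ)² = 20.6283
r_1(Δy) = 1.8947 / 20.6283 = 0.092

0.092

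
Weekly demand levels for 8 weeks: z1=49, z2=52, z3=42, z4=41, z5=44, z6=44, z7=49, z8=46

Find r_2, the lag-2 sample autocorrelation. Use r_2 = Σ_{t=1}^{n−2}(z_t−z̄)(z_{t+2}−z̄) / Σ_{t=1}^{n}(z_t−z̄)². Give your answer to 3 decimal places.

-0.308

Mean z̄ = (49 + 52 + 42 + 41 + 44 + 44 + 49 + 46)/8 = 45.8750
Σ(z_t−z̄)(z_{t+2}−z̄) = (-12.1094) + (-29.8594) + (7.2656) + (9.1406) + (-5.8594) + (-0.2344) = -31.6563
Denominator Σ(z_t−z̄)² = 102.8750
r_2 = -31.6563 / 102.8750 = -0.308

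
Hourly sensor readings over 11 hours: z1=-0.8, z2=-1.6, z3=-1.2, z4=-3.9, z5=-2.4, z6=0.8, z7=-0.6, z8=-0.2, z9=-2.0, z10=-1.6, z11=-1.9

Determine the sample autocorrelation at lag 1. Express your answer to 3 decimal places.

Mean z̄ = (-0.8 − 1.6 − 1.2 − 3.9 − 2.4 + 0.8 − 0.6 − 0.2 − 2.0 − 1.6 − 1.9)/11 = -1.4000
Numerator Σ_{t=1}^{10}(z_t−z̄)(z_{t+1}−z̄) = 1.8600
Denominator Σ(z_t−z̄)² = 15.2600
r_1 = 1.8600 / 15.2600 = 0.122

0.122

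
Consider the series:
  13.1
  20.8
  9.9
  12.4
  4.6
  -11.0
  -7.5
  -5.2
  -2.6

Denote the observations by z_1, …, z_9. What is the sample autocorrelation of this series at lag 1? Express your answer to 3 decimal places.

0.665

Mean z̄ = (13.1 + 20.8 + 9.9 + 12.4 + 4.6 − 11.0 − 7.5 − 5.2 − 2.6)/9 = 3.8333
Numerator Σ_{t=1}^{8}(z_t−z̄)(z_{t+1}−z̄) = 635.9256
Denominator Σ(z_t−z̄)² = 955.9800
r_1 = 635.9256 / 955.9800 = 0.665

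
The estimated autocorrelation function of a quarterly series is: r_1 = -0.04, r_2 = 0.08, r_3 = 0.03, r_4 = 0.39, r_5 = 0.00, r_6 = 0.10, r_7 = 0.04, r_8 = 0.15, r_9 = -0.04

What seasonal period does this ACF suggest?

The largest autocorrelation is r_4 = 0.39, with a weaker echo at lag 8 (0.15); the remaining lags stay at or below 0.10.
The dominant spike at lag 4 indicates a seasonal period of 4.

4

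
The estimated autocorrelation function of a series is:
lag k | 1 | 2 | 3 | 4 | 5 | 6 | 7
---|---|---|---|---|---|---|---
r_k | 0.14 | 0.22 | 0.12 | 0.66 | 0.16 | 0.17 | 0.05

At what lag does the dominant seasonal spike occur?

The largest autocorrelation is r_4 = 0.66; the remaining lags stay at or below 0.22.
The dominant spike at lag 4 indicates a seasonal period of 4.

4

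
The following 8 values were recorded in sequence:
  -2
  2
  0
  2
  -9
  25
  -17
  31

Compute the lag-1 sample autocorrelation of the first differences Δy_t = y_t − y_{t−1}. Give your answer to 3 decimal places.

-0.726

First differences Δy: 4, -2, 2, -11, 34, -42, 48
Mean of differences = 4.7143
Numerator Σ(Δy_t−Δȳ)(Δy_{t+1}−Δȳ) = -3784.6531
Denominator Σ(Δy_t−Δȳ)² = 5213.4286
r_1(Δy) = -3784.6531 / 5213.4286 = -0.726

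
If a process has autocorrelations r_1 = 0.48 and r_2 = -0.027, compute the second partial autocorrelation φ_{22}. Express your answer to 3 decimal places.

φ_{22} = (r_2 − r_1²) / (1 − r_1²)
r_1² = (0.48)² = 0.2304
Numerator = -0.027 − 0.2304 = -0.2574; denominator = 1 − 0.2304 = 0.7696
φ_{22} = -0.2574 / 0.7696 = -0.334

-0.334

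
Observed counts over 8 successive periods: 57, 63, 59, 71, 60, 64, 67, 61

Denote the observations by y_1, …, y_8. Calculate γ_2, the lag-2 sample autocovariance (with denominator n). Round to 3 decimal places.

3.797

Mean ȳ = (57 + 63 + 59 + 71 + 60 + 64 + 67 + 61)/8 = 62.7500
Deviations: -5.7500, 0.2500, -3.7500, 8.2500, -2.7500, 1.2500, 4.2500, -1.7500
Σ_{t=1}^{6}(y_t−ȳ)(y_{t+2}−ȳ) = 30.3750
γ_2 = 30.3750 / 8 = 3.797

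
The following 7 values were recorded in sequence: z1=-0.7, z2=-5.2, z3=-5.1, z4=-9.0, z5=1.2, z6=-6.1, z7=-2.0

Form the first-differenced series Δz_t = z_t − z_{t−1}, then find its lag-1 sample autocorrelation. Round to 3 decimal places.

-0.694

First differences Δz: -4.5, 0.1, -3.9, 10.2, -7.3, 4.1
Mean of differences = -0.2167
Numerator Σ(Δz_t−Δz̄)(Δz_{t+1}−Δz̄) = -145.2519
Denominator Σ(Δz_t−Δz̄)² = 209.3283
r_1(Δz) = -145.2519 / 209.3283 = -0.694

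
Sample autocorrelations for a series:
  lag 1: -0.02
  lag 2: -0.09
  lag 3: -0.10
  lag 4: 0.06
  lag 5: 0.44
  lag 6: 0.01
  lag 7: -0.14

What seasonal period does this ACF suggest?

5

The largest autocorrelation is r_5 = 0.44; the remaining lags stay at or below 0.06.
The dominant spike at lag 5 indicates a seasonal period of 5.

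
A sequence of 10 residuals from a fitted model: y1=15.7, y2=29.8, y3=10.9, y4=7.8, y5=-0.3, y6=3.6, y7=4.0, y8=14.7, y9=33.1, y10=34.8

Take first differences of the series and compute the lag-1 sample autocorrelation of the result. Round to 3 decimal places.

First differences Δy: 14.1, -18.9, -3.1, -8.1, 3.9, 0.4, 10.7, 18.4, 1.7
Mean of differences = 2.1222
Numerator Σ(Δy_t−Δȳ)(Δy_{t+1}−Δȳ) = 8.1128
Denominator Σ(Δy_t−Δȳ)² = 1062.0156
r_1(Δy) = 8.1128 / 1062.0156 = 0.008

0.008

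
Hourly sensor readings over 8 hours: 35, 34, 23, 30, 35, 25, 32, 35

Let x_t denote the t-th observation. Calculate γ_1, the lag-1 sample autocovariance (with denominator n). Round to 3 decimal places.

-4.143

Mean x̄ = (35 + 34 + 23 + 30 + 35 + 25 + 32 + 35)/8 = 31.1250
Σ_{t=1}^{7}(x_t−x̄)(x_{t+1}−x̄) = -33.1406
γ_1 = -33.1406 / 8 = -4.143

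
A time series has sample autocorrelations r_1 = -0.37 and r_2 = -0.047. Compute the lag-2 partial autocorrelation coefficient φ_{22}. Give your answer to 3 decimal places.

φ_{22} = (r_2 − r_1²) / (1 − r_1²)
r_1² = (-0.37)² = 0.1369
Numerator = -0.047 − 0.1369 = -0.1839; denominator = 1 − 0.1369 = 0.8631
φ_{22} = -0.1839 / 0.8631 = -0.213

-0.213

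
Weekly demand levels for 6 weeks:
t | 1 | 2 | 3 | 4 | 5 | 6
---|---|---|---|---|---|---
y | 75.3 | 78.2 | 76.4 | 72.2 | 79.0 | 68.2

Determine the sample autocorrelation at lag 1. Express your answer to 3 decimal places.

-0.440

Mean ȳ = (75.3 + 78.2 + 76.4 + 72.2 + 79.0 + 68.2)/6 = 74.8833
Deviations from mean: 0.4167, 3.3167, 1.5167, -2.6833, 4.1167, -6.6833
Σ(y_t−ȳ)(y_{t+1}−ȳ) = (1.3819) + (5.0303) + (-4.0697) + (-11.0464) + (-27.5131) = -36.2169
Denominator Σ(y_t−ȳ)² = 82.2883
r_1 = -36.2169 / 82.2883 = -0.440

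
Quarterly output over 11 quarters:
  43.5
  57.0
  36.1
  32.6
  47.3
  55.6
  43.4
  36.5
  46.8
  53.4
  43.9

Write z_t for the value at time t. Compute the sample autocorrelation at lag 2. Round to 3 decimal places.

-0.705

Mean z̄ = (43.5 + 57.0 + 36.1 + 32.6 + 47.3 + 55.6 + 43.4 + 36.5 + 46.8 + 53.4 + 43.9)/11 = 45.1000
Numerator Σ_{t=1}^{9}(z_t−z̄)(z_{t+2}−z̄) = -455.7500
Denominator Σ(z_t−z̄)² = 646.5800
r_2 = -455.7500 / 646.5800 = -0.705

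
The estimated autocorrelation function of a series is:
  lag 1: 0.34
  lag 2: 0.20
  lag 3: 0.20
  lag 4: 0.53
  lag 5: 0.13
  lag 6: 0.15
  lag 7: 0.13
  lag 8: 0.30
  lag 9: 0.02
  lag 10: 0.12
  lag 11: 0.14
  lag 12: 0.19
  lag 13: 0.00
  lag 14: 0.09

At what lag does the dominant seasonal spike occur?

The largest autocorrelation is r_4 = 0.53; the remaining lags stay at or below 0.34. The elevated value at lag 1 (0.34), dropping to 0.20 at lag 2, reflects decaying short-term dependence rather than seasonality.
The dominant spike at lag 4 indicates a seasonal period of 4.

4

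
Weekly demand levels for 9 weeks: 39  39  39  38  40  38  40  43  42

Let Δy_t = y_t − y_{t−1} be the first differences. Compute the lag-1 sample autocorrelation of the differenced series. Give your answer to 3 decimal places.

-0.395

First differences Δy: 0, 0, -1, 2, -2, 2, 3, -1
Mean of differences = 0.3750
Numerator Σ(Δy_t−Δȳ)(Δy_{t+1}−Δȳ) = -8.6406
Denominator Σ(Δy_t−Δȳ)² = 21.8750
r_1(Δy) = -8.6406 / 21.8750 = -0.395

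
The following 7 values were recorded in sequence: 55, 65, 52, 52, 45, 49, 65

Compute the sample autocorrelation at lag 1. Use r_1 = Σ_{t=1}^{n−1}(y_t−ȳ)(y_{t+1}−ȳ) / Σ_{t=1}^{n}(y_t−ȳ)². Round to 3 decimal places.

Mean ȳ = (55 + 65 + 52 + 52 + 45 + 49 + 65)/7 = 54.7143
Deviations from mean: 0.2857, 10.2857, -2.7143, -2.7143, -9.7143, -5.7143, 10.2857
Σ(y_t−ȳ)(y_{t+1}−ȳ) = (2.9388) + (-27.9184) + (7.3673) + (26.3673) + (55.5102) + (-58.7755) = 5.4898
Denominator Σ(y_t−ȳ)² = 353.4286
r_1 = 5.4898 / 353.4286 = 0.016

0.016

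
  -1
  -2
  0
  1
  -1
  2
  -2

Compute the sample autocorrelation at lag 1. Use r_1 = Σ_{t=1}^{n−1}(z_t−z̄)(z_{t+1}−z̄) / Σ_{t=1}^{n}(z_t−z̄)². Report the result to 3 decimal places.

Mean z̄ = (-1 − 2 + 0 + 1 − 1 + 2 − 2)/7 = -0.4286
Numerator Σ_{t=1}^{6}(z_t−z̄)(z_{t+1}−z̄) = -5.1837
Denominator Σ(z_t−z̄)² = 13.7143
r_1 = -5.1837 / 13.7143 = -0.378

-0.378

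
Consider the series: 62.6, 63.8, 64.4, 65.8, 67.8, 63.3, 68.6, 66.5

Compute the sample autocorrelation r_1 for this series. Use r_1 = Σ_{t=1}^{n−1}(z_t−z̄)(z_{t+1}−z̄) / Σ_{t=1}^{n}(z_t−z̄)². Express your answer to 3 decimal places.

-0.046

Mean z̄ = (62.6 + 63.8 + 64.4 + 65.8 + 67.8 + 63.3 + 68.6 + 66.5)/8 = 65.3500
Deviations from mean: -2.7500, -1.5500, -0.9500, 0.4500, 2.4500, -2.0500, 3.2500, 1.1500
Σ(z_t−z̄)(z_{t+1}−z̄) = (4.2625) + (1.4725) + (-0.4275) + (1.1025) + (-5.0225) + (-6.6625) + (3.7375) = -1.5375
Denominator Σ(z_t−z̄)² = 33.1600
r_1 = -1.5375 / 33.1600 = -0.046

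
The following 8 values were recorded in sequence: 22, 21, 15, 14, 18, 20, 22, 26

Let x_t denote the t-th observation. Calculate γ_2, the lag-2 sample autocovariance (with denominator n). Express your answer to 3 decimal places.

-1.672

Mean x̄ = (22 + 21 + 15 + 14 + 18 + 20 + 22 + 26)/8 = 19.7500
Σ_{t=1}^{6}(x_t−x̄)(x_{t+2}−x̄) = -13.3750
γ_2 = -13.3750 / 8 = -1.672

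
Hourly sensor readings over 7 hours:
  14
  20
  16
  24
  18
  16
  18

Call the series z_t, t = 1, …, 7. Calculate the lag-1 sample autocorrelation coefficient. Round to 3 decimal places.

Mean z̄ = (14 + 20 + 16 + 24 + 18 + 16 + 18)/7 = 18.0000
Deviations from mean: -4.0000, 2.0000, -2.0000, 6.0000, 0.0000, -2.0000, 0.0000
Σ(z_t−z̄)(z_{t+1}−z̄) = (-8.0000) + (-4.0000) + (-12.0000) + (0.0000) + (0.0000) + (0.0000) = -24.0000
Denominator Σ(z_t−z̄)² = 64.0000
r_1 = -24.0000 / 64.0000 = -0.375

-0.375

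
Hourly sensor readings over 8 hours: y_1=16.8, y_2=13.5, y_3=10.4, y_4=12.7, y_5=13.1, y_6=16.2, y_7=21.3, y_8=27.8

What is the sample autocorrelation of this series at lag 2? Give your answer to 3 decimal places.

Mean ȳ = (16.8 + 13.5 + 10.4 + 12.7 + 13.1 + 16.2 + 21.3 + 27.8)/8 = 16.4750
Deviations from mean: 0.3250, -2.9750, -6.0750, -3.7750, -3.3750, -0.2750, 4.8250, 11.3250
Σ(y_t−ȳ)(y_{t+2}−ȳ) = (-1.9744) + (11.2306) + (20.5031) + (1.0381) + (-16.2844) + (-3.1144) = 11.3988
Denominator Σ(y_t−ȳ)² = 223.1150
r_2 = 11.3988 / 223.1150 = 0.051

0.051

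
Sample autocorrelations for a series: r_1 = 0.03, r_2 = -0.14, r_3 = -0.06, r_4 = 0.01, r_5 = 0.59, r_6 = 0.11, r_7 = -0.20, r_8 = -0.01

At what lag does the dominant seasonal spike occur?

5

The largest autocorrelation is r_5 = 0.59; the remaining lags stay at or below 0.11.
The dominant spike at lag 5 indicates a seasonal period of 5.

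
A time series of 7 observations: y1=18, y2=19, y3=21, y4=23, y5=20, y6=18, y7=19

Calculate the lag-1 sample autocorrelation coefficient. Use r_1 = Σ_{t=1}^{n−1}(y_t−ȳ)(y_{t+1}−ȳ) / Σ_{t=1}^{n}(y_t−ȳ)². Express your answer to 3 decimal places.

Mean ȳ = (18 + 19 + 21 + 23 + 20 + 18 + 19)/7 = 19.7143
Deviations from mean: -1.7143, -0.7143, 1.2857, 3.2857, 0.2857, -1.7143, -0.7143
Σ(y_t−ȳ)(y_{t+1}−ȳ) = (1.2245) + (-0.9184) + (4.2245) + (0.9388) + (-0.4898) + (1.2245) = 6.2041
Denominator Σ(y_t−ȳ)² = 19.4286
r_1 = 6.2041 / 19.4286 = 0.319

0.319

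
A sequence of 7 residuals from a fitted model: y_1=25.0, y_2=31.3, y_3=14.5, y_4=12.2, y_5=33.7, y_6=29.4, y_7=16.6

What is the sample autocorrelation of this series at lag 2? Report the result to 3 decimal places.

Mean ȳ = (25.0 + 31.3 + 14.5 + 12.2 + 33.7 + 29.4 + 16.6)/7 = 23.2429
Σ(y_t−ȳ)(y_{t+2}−ȳ) = (-15.3624) + (-88.9739) + (-91.4253) + (-67.9924) + (-69.4653) = -333.2194
Denominator Σ(y_t−ȳ)² = 457.7771
r_2 = -333.2194 / 457.7771 = -0.728

-0.728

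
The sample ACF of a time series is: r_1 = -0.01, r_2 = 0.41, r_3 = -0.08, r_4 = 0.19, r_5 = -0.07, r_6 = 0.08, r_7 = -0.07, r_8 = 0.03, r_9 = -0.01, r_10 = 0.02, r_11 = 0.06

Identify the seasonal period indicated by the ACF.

2

The largest autocorrelation is r_2 = 0.41, with a weaker echo at lag 4 (0.19); the remaining lags stay at or below 0.08.
The dominant spike at lag 2 indicates a seasonal period of 2.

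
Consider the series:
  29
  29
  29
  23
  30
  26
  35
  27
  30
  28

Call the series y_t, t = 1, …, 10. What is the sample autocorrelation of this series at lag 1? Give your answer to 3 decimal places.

-0.502

Mean ȳ = (29 + 29 + 29 + 23 + 30 + 26 + 35 + 27 + 30 + 28)/10 = 28.6000
Numerator Σ_{t=1}^{9}(y_t−ȳ)(y_{t+1}−ȳ) = -43.3600
Denominator Σ(y_t−ȳ)² = 86.4000
r_1 = -43.3600 / 86.4000 = -0.502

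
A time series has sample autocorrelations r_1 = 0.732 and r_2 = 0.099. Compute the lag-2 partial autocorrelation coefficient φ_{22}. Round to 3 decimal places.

-0.941

φ_{22} = (r_2 − r_1²) / (1 − r_1²)
r_1² = (0.732)² = 0.535824
Numerator = 0.099 − 0.5358 = -0.4368; denominator = 1 − 0.5358 = 0.4642
φ_{22} = -0.4368 / 0.4642 = -0.941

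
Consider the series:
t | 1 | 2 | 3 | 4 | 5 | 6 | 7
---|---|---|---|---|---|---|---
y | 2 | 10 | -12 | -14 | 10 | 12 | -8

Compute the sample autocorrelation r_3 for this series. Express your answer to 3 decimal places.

Mean ȳ = (2 + 10 − 12 − 14 + 10 + 12 − 8)/7 = 0.0000
Deviations from mean: 2.0000, 10.0000, -12.0000, -14.0000, 10.0000, 12.0000, -8.0000
Σ(y_t−ȳ)(y_{t+3}−ȳ) = (-28.0000) + (100.0000) + (-144.0000) + (112.0000) = 40.0000
Denominator Σ(y_t−ȳ)² = 752.0000
r_3 = 40.0000 / 752.0000 = 0.053

0.053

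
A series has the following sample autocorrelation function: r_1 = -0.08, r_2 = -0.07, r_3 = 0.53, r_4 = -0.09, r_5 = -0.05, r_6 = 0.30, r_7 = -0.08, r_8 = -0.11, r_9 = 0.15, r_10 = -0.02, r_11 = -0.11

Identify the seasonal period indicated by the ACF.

The largest autocorrelation is r_3 = 0.53, with weaker echoes at lags 6 (0.30) and 9 (0.15); the remaining lags stay at or below -0.02.
The dominant spike at lag 3 indicates a seasonal period of 3.

3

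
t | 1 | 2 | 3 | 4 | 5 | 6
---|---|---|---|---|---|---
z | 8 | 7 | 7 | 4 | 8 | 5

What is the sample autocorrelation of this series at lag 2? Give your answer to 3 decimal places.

Mean z̄ = (8 + 7 + 7 + 4 + 8 + 5)/6 = 6.5000
Numerator Σ_{t=1}^{4}(z_t−z̄)(z_{t+2}−z̄) = 4.0000
Denominator Σ(z_t−z̄)² = 13.5000
r_2 = 4.0000 / 13.5000 = 0.296

0.296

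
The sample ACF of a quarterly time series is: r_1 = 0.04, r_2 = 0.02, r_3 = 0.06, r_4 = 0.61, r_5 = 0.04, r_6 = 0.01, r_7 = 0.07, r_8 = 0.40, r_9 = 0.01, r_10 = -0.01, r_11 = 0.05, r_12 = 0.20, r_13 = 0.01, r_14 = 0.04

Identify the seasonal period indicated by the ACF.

The largest autocorrelation is r_4 = 0.61, with weaker echoes at lags 8 (0.40) and 12 (0.20); the remaining lags stay at or below 0.07.
The dominant spike at lag 4 indicates a seasonal period of 4.

4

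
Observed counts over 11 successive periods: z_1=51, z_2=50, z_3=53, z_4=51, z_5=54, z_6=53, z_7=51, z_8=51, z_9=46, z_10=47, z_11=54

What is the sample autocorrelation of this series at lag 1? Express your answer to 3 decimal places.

Mean z̄ = (51 + 50 + 53 + 51 + 54 + 53 + 51 + 51 + 46 + 47 + 54)/11 = 51.0000
Numerator Σ_{t=1}^{10}(z_t−z̄)(z_{t+1}−z̄) = 12.0000
Denominator Σ(z_t−z̄)² = 68.0000
r_1 = 12.0000 / 68.0000 = 0.176

0.176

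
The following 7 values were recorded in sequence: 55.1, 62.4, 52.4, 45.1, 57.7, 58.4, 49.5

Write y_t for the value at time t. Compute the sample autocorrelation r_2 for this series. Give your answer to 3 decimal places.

Mean ȳ = (55.1 + 62.4 + 52.4 + 45.1 + 57.7 + 58.4 + 49.5)/7 = 54.3714
Deviations from mean: 0.7286, 8.0286, -1.9714, -9.2714, 3.3286, 4.0286, -4.8714
Σ(y_t−ȳ)(y_{t+2}−ȳ) = (-1.4363) + (-74.4363) + (-6.5620) + (-37.3506) + (-16.2149) = -136.0002
Denominator Σ(y_t−ȳ)² = 205.8743
r_2 = -136.0002 / 205.8743 = -0.661

-0.661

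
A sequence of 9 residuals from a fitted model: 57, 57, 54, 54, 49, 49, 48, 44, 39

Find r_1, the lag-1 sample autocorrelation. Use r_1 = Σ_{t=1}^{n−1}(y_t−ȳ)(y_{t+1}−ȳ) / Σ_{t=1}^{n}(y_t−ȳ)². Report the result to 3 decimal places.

0.578

Mean ȳ = (57 + 57 + 54 + 54 + 49 + 49 + 48 + 44 + 39)/9 = 50.1111
Numerator Σ_{t=1}^{8}(y_t−ȳ)(y_{t+1}−ȳ) = 169.4321
Denominator Σ(y_t−ȳ)² = 292.8889
r_1 = 169.4321 / 292.8889 = 0.578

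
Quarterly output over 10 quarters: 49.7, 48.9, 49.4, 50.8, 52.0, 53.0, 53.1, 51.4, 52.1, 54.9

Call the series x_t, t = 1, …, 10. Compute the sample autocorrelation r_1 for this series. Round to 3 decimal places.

Mean x̄ = (49.7 + 48.9 + 49.4 + 50.8 + 52.0 + 53.0 + 53.1 + 51.4 + 52.1 + 54.9)/10 = 51.5300
Numerator Σ_{t=1}^{9}(x_t−x̄)(x_{t+1}−x̄) = 16.2681
Denominator Σ(x_t−x̄)² = 31.8810
r_1 = 16.2681 / 31.8810 = 0.510

0.510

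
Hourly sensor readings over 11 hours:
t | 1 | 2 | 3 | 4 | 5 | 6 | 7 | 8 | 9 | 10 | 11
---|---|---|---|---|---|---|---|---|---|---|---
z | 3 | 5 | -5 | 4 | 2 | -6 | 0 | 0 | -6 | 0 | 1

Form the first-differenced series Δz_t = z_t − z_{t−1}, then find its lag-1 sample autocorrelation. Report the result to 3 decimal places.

-0.528

First differences Δz: 2, -10, 9, -2, -8, 6, 0, -6, 6, 1
Mean of differences = -0.2000
Numerator Σ(Δz_t−Δz̄)(Δz_{t+1}−Δz̄) = -191.0400
Denominator Σ(Δz_t−Δz̄)² = 361.6000
r_1(Δz) = -191.0400 / 361.6000 = -0.528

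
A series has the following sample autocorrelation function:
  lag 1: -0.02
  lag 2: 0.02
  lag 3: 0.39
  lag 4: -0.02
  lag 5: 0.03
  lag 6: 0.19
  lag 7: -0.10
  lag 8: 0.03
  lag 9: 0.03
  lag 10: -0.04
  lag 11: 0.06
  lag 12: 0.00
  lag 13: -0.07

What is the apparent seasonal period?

3

The largest autocorrelation is r_3 = 0.39, with a weaker echo at lag 6 (0.19); the remaining lags stay at or below 0.06.
The dominant spike at lag 3 indicates a seasonal period of 3.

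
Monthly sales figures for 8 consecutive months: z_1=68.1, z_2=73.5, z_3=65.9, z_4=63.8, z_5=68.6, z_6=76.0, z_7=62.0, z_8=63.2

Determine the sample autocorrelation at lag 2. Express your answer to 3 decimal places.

Mean z̄ = (68.1 + 73.5 + 65.9 + 63.8 + 68.6 + 76.0 + 62.0 + 63.2)/8 = 67.6375
Deviations from mean: 0.4625, 5.8625, -1.7375, -3.8375, 0.9625, 8.3625, -5.6375, -4.4375
Σ(z_t−z̄)(z_{t+2}−z̄) = (-0.8036) + (-22.4973) + (-1.6723) + (-32.0911) + (-5.4261) + (-37.1086) = -99.5991
Denominator Σ(z_t−z̄)² = 174.6588
r_2 = -99.5991 / 174.6588 = -0.570

-0.570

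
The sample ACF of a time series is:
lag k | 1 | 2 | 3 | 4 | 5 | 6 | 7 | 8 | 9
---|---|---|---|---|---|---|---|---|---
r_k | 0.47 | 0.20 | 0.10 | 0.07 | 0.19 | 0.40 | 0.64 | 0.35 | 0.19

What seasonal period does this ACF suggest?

The largest autocorrelation is r_7 = 0.64; the remaining lags stay at or below 0.47. The elevated value at lag 1 (0.47), dropping to 0.20 at lag 2, reflects decaying short-term dependence rather than seasonality.
The dominant spike at lag 7 indicates a seasonal period of 7.

7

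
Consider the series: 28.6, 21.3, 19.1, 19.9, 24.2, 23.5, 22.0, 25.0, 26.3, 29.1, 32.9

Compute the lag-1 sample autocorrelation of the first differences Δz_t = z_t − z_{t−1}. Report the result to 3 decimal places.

0.233

First differences Δz: -7.3, -2.2, 0.8, 4.3, -0.7, -1.5, 3.0, 1.3, 2.8, 3.8
Mean of differences = 0.4300
Numerator Σ(Δz_t−Δz̄)(Δz_{t+1}−Δz̄) = 25.9211
Denominator Σ(Δz_t−Δz̄)² = 111.1210
r_1(Δz) = 25.9211 / 111.1210 = 0.233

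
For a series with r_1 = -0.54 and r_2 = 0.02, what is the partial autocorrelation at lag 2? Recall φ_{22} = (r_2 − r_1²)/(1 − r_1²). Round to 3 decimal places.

φ_{22} = (r_2 − r_1²) / (1 − r_1²)
r_1² = (-0.54)² = 0.2916
Numerator = 0.02 − 0.2916 = -0.2716; denominator = 1 − 0.2916 = 0.7084
φ_{22} = -0.2716 / 0.7084 = -0.383

-0.383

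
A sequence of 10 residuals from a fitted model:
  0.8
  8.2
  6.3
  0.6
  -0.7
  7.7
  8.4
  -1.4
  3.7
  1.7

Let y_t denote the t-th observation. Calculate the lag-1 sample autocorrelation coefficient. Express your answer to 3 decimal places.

Mean ȳ = (0.8 + 8.2 + 6.3 + 0.6 − 0.7 + 7.7 + 8.4 − 1.4 + 3.7 + 1.7)/10 = 3.5300
Numerator Σ_{t=1}^{9}(y_t−ȳ)(y_{t+1}−ȳ) = -18.0249
Denominator Σ(y_t−ȳ)² = 132.2010
r_1 = -18.0249 / 132.2010 = -0.136

-0.136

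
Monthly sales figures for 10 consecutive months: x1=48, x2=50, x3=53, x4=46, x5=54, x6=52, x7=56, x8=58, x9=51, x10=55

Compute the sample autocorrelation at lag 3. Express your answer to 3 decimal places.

Mean x̄ = (48 + 50 + 53 + 46 + 54 + 52 + 56 + 58 + 51 + 55)/10 = 52.3000
Σ(x_t−x̄)(x_{t+3}−x̄) = (27.0900) + (-3.9100) + (-0.2100) + (-23.3100) + (9.6900) + (0.3900) + (9.9900) = 19.7300
Denominator Σ(x_t−x̄)² = 122.1000
r_3 = 19.7300 / 122.1000 = 0.162

0.162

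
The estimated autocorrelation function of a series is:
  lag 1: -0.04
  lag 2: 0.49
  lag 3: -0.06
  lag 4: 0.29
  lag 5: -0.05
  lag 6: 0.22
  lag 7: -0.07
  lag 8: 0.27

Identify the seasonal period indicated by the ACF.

The largest autocorrelation is r_2 = 0.49, with weaker echoes at lags 4 (0.29), 6 (0.22) and 8 (0.27); the remaining lags stay at or below -0.04.
The dominant spike at lag 2 indicates a seasonal period of 2.

2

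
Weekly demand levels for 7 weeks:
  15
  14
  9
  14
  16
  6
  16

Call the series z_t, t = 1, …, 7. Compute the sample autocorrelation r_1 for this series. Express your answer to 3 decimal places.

Mean z̄ = (15 + 14 + 9 + 14 + 16 + 6 + 16)/7 = 12.8571
Deviations from mean: 2.1429, 1.1429, -3.8571, 1.1429, 3.1429, -6.8571, 3.1429
Σ(z_t−z̄)(z_{t+1}−z̄) = (2.4490) + (-4.4082) + (-4.4082) + (3.5918) + (-21.5510) + (-21.5510) = -45.8776
Denominator Σ(z_t−z̄)² = 88.8571
r_1 = -45.8776 / 88.8571 = -0.516

-0.516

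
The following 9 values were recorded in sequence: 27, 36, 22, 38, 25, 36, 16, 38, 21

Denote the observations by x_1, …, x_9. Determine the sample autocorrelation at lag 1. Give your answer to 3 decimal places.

Mean x̄ = (27 + 36 + 22 + 38 + 25 + 36 + 16 + 38 + 21)/9 = 28.7778
Numerator Σ_{t=1}^{8}(x_t−x̄)(x_{t+1}−x̄) = -468.2716
Denominator Σ(x_t−x̄)² = 561.5556
r_1 = -468.2716 / 561.5556 = -0.834

-0.834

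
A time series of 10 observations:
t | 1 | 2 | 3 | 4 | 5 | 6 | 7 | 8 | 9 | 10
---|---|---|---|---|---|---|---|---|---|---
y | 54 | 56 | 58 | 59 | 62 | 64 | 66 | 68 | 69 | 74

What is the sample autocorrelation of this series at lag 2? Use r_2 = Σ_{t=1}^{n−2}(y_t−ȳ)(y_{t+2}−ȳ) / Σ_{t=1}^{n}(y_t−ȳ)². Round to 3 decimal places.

Mean ȳ = (54 + 56 + 58 + 59 + 62 + 64 + 66 + 68 + 69 + 74)/10 = 63.0000
Numerator Σ_{t=1}^{8}(y_t−ȳ)(y_{t+2}−ȳ) = 149.0000
Denominator Σ(y_t−ȳ)² = 364.0000
r_2 = 149.0000 / 364.0000 = 0.409

0.409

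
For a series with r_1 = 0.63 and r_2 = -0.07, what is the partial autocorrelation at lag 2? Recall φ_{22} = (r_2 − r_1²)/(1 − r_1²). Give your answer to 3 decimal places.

-0.774

φ_{22} = (r_2 − r_1²) / (1 − r_1²)
r_1² = (0.63)² = 0.3969
Numerator = -0.07 − 0.3969 = -0.4669; denominator = 1 − 0.3969 = 0.6031
φ_{22} = -0.4669 / 0.6031 = -0.774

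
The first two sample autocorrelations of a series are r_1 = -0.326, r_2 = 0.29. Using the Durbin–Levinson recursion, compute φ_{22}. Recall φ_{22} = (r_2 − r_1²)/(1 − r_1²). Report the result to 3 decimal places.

0.206

φ_{22} = (r_2 − r_1²) / (1 − r_1²)
r_1² = (-0.326)² = 0.106276
Numerator = 0.29 − 0.1063 = 0.1837; denominator = 1 − 0.1063 = 0.8937
φ_{22} = 0.1837 / 0.8937 = 0.206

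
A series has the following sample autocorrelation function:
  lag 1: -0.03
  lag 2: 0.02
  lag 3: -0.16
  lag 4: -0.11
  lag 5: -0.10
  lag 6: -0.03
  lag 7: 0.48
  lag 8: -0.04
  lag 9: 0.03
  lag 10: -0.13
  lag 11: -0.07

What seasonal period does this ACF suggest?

The largest autocorrelation is r_7 = 0.48; the remaining lags stay at or below 0.03.
The dominant spike at lag 7 indicates a seasonal period of 7.

7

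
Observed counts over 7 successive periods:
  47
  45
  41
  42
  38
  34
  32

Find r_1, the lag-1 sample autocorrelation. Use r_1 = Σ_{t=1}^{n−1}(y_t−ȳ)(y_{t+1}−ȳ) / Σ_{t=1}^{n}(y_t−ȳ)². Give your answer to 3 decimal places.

Mean ȳ = (47 + 45 + 41 + 42 + 38 + 34 + 32)/7 = 39.8571
Σ(y_t−ȳ)(y_{t+1}−ȳ) = (36.7347) + (5.8776) + (2.4490) + (-3.9796) + (10.8776) + (46.0204) = 97.9796
Denominator Σ(y_t−ȳ)² = 182.8571
r_1 = 97.9796 / 182.8571 = 0.536

0.536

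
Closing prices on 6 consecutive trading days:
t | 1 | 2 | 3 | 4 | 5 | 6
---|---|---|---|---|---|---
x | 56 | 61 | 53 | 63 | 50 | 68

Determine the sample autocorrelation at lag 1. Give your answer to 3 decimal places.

Mean x̄ = (56 + 61 + 53 + 63 + 50 + 68)/6 = 58.5000
Deviations from mean: -2.5000, 2.5000, -5.5000, 4.5000, -8.5000, 9.5000
Σ(x_t−x̄)(x_{t+1}−x̄) = (-6.2500) + (-13.7500) + (-24.7500) + (-38.2500) + (-80.7500) = -163.7500
Denominator Σ(x_t−x̄)² = 225.5000
r_1 = -163.7500 / 225.5000 = -0.726

-0.726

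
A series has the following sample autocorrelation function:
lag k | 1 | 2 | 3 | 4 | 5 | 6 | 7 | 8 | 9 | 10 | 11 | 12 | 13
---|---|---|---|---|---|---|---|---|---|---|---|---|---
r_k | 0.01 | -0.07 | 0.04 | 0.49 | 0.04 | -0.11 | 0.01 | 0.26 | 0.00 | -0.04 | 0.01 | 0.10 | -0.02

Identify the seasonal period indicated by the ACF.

The largest autocorrelation is r_4 = 0.49, with a weaker echo at lag 8 (0.26); the remaining lags stay at or below 0.10.
The dominant spike at lag 4 indicates a seasonal period of 4.

4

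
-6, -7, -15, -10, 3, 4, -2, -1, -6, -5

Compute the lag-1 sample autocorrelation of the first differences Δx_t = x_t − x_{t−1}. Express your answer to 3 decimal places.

0.074

First differences Δx: -1, -8, 5, 13, 1, -6, 1, -5, 1
Mean of differences = 0.1111
Numerator Σ(Δx_t−Δx̄)(Δx_{t+1}−Δx̄) = 23.8765
Denominator Σ(Δx_t−Δx̄)² = 322.8889
r_1(Δx) = 23.8765 / 322.8889 = 0.074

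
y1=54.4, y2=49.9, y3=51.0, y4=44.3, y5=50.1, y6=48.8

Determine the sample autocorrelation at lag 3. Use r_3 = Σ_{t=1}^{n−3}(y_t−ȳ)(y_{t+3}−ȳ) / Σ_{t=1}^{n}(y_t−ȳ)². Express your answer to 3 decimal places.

Mean ȳ = (54.4 + 49.9 + 51.0 + 44.3 + 50.1 + 48.8)/6 = 49.7500
Deviations from mean: 4.6500, 0.1500, 1.2500, -5.4500, 0.3500, -0.9500
Σ(y_t−ȳ)(y_{t+3}−ȳ) = (-25.3425) + (0.0525) + (-1.1875) = -26.4775
Denominator Σ(y_t−ȳ)² = 53.9350
r_3 = -26.4775 / 53.9350 = -0.491

-0.491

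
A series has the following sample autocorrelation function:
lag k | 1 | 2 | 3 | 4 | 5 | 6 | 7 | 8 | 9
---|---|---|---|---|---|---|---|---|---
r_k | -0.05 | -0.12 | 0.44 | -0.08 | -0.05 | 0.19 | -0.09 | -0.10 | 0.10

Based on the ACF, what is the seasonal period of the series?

The largest autocorrelation is r_3 = 0.44, with a weaker echo at lag 6 (0.19); the remaining lags stay at or below 0.10.
The dominant spike at lag 3 indicates a seasonal period of 3.

3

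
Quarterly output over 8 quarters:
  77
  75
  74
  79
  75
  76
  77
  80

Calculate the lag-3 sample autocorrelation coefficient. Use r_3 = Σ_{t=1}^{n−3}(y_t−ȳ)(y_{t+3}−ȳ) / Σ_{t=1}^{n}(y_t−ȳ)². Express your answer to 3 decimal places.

0.019

Mean ȳ = (77 + 75 + 74 + 79 + 75 + 76 + 77 + 80)/8 = 76.6250
Deviations from mean: 0.3750, -1.6250, -2.6250, 2.3750, -1.6250, -0.6250, 0.3750, 3.3750
Σ(y_t−ȳ)(y_{t+3}−ȳ) = (0.8906) + (2.6406) + (1.6406) + (0.8906) + (-5.4844) = 0.5781
Denominator Σ(y_t−ȳ)² = 29.8750
r_3 = 0.5781 / 29.8750 = 0.019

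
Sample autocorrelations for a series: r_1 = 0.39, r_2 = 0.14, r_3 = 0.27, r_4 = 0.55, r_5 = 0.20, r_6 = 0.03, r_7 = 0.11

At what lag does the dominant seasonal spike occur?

4

The largest autocorrelation is r_4 = 0.55; the remaining lags stay at or below 0.39. The elevated value at lag 1 (0.39), dropping to 0.14 at lag 2, reflects decaying short-term dependence rather than seasonality.
The dominant spike at lag 4 indicates a seasonal period of 4.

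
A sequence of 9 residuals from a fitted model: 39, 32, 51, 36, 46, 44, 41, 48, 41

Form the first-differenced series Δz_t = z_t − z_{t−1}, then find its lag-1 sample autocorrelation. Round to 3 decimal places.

-0.776

First differences Δz: -7, 19, -15, 10, -2, -3, 7, -7
Mean of differences = 0.2500
Numerator Σ(Δz_t−Δz̄)(Δz_{t+1}−Δz̄) = -656.0625
Denominator Σ(Δz_t−Δz̄)² = 845.5000
r_1(Δz) = -656.0625 / 845.5000 = -0.776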